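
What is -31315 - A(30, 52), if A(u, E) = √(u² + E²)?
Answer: -31315 - 2*√901 ≈ -31375.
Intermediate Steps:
A(u, E) = √(E² + u²)
-31315 - A(30, 52) = -31315 - √(52² + 30²) = -31315 - √(2704 + 900) = -31315 - √3604 = -31315 - 2*√901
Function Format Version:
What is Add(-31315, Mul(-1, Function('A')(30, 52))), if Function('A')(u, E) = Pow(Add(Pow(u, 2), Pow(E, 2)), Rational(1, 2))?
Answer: Add(-31315, Mul(-2, Pow(901, Rational(1, 2)))) ≈ -31375.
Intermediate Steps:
Function('A')(u, E) = Pow(Add(Pow(E, 2), Pow(u, 2)), Rational(1, 2))
Add(-31315, Mul(-1, Function('A')(30, 52))) = Add(-31315, Mul(-1, Pow(Add(Pow(52, 2), Pow(30, 2)), Rational(1, 2)))) = Add(-31315, Mul(-1, Pow(Add(2704, 900), Rational(1, 2)))) = Add(-31315, Mul(-1, Pow(3604, Rational(1, 2)))) = Add(-31315, Mul(-1, Mul(2, Pow(901, Rational(1, 2))))) = Add(-31315, Mul(-2, Pow(901, Rational(1, 2))))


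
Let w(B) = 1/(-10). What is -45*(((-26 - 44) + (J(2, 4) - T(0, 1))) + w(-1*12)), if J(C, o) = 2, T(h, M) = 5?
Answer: 6579/2 ≈ 3289.5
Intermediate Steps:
w(B) = -⅒
-45*(((-26 - 44) + (J(2, 4) - T(0, 1))) + w(-1*12)) = -45*(((-26 - 44) + (2 - 1*5)) - ⅒) = -45*((-70 + (2 - 5)) - ⅒) = -45*((-70 - 3) - ⅒) = -45*(-73 - ⅒) = -45*(-731/10) = 6579/2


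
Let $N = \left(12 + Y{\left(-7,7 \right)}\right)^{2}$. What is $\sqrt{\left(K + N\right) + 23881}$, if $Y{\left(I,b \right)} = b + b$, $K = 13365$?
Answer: $\sqrt{37922} \approx 194.74$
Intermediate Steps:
$Y{\left(I,b \right)} = 2 b$
$N = 676$ ($N = \left(12 + 2 \cdot 7\right)^{2} = \left(12 + 14\right)^{2} = 26^{2} = 676$)
$\sqrt{\left(K + N\right) + 23881} = \sqrt{\left(13365 + 676\right) + 23881} = \sqrt{14041 + 23881} = \sqrt{37922}$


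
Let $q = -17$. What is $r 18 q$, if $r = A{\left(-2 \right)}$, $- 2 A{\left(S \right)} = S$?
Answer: $-306$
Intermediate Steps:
$A{\left(S \right)} = - \frac{S}{2}$
$r = 1$ ($r = \left(- \frac{1}{2}\right) \left(-2\right) = 1$)
$r 18 q = 1 \cdot 18 \left(-17\right) = 18 \left(-17\right) = -306$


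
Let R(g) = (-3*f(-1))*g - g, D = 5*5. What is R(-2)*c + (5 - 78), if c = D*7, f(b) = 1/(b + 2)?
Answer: 1327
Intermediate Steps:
f(b) = 1/(2 + b)
D = 25
R(g) = -4*g (R(g) = (-3/(2 - 1))*g - g = (-3/1)*g - g = (-3*1)*g - g = -3*g - g = -4*g)
c = 175 (c = 25*7 = 175)
R(-2)*c + (5 - 78) = -4*(-2)*175 + (5 - 78) = 8*175 - 73 = 1400 - 73 = 1327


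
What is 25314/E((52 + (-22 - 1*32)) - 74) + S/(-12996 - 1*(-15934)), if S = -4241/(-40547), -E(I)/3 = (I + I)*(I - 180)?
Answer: -251257331469/1158868292608 ≈ -0.21681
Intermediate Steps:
E(I) = -6*I*(-180 + I) (E(I) = -3*(I + I)*(I - 180) = -3*2*I*(-180 + I) = -6*I*(-180 + I))
S = 4241/40547 (S = -4241*(-1/40547) = 4241/40547 ≈ 0.10459)
25314/E((52 + (-22 - 1*32)) - 74) + S/(-12996 - 1*(-15934)) = 25314/((6*((52 + (-22 - 1*32)) - 74)*(180 - ((52 + (-22 - 1*32)) - 74)))) + 4241/(40547*(-12996 - 1*(-15934))) = 25314/((6*((52 + (-22 - 32)) - 74)*(180 - ((52 + (-22 - 32)) - 74)))) + 4241/(40547*(-12996 + 15934)) = 25314/((6*((52 - 54) - 74)*(180 - ((52 - 54) - 74)))) + (4241/40547)/2938 = 25314/((6*(-2 - 74)*(180 - (-2 - 74)))) + (4241/40547)*(1/2938) = 25314/((6*(-76)*(180 - 1*(-76)))) + 4241/119127086 = 25314/((6*(-76)*(180 + 76))) + 4241/119127086 = 25314/((6*(-76)*256)) + 4241/119127086 = 25314/(-116736) + 4241/119127086 = 25314*(-1/116736) + 4241/119127086 = -4219/19456 + 4241/119127086 = -251257331469/1158868292608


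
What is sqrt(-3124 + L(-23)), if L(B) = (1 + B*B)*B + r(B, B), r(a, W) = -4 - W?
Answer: I*sqrt(15295) ≈ 123.67*I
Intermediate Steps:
L(B) = -4 - B + B*(1 + B**2) (L(B) = (1 + B*B)*B + (-4 - B) = (1 + B**2)*B + (-4 - B) = B*(1 + B**2) + (-4 - B) = -4 - B + B*(1 + B**2))
sqrt(-3124 + L(-23)) = sqrt(-3124 + (-4 + (-23)**3)) = sqrt(-3124 + (-4 - 12167)) = sqrt(-3124 - 12171) = sqrt(-15295) = I*sqrt(15295)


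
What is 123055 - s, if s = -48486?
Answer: 171541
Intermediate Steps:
123055 - s = 123055 - 1*(-48486) = 123055 + 48486 = 171541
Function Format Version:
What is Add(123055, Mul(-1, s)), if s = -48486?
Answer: 171541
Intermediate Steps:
Add(123055, Mul(-1, s)) = Add(123055, Mul(-1, -48486)) = Add(123055, 48486) = 171541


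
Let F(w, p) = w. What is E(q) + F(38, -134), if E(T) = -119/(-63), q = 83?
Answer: 359/9 ≈ 39.889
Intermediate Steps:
E(T) = 17/9 (E(T) = -119*(-1/63) = 17/9)
E(q) + F(38, -134) = 17/9 + 38 = 359/9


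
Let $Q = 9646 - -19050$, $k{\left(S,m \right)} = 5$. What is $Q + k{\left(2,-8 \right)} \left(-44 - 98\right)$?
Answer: $27986$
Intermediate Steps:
$Q = 28696$ ($Q = 9646 + 19050 = 28696$)
$Q + k{\left(2,-8 \right)} \left(-44 - 98\right) = 28696 + 5 \left(-44 - 98\right) = 28696 + 5 \left(-142\right) = 28696 - 710 = 27986$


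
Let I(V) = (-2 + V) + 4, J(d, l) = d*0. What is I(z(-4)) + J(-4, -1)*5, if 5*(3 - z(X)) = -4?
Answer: 29/5 ≈ 5.8000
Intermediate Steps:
J(d, l) = 0
z(X) = 19/5 (z(X) = 3 - 1/5*(-4) = 3 + 4/5 = 19/5)
I(V) = 2 + V
I(z(-4)) + J(-4, -1)*5 = (2 + 19/5) + 0*5 = 29/5 + 0 = 29/5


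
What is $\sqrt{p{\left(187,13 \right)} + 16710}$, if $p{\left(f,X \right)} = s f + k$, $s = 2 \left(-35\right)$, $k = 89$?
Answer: $\sqrt{3709} \approx 60.902$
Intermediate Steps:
$s = -70$
$p{\left(f,X \right)} = 89 - 70 f$ ($p{\left(f,X \right)} = - 70 f + 89 = 89 - 70 f$)
$\sqrt{p{\left(187,13 \right)} + 16710} = \sqrt{\left(89 - 13090\right) + 16710} = \sqrt{-13001 + 16710} = \sqrt{3709}$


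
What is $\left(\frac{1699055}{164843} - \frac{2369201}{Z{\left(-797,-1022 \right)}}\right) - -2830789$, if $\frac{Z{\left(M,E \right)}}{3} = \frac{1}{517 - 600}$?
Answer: $\frac{33815246987315}{494529} \approx 6.8379 \cdot 10^{7}$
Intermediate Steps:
$Z{\left(M,E \right)} = - \frac{3}{83}$ ($Z{\left(M,E \right)} = \frac{3}{517 - 600} = \frac{3}{-83} = 3 \left(- \frac{1}{83}\right) = - \frac{3}{83}$)
$\left(\frac{1699055}{164843} - \frac{2369201}{Z{\left(-797,-1022 \right)}}\right) - -2830789 = \left(\frac{1699055}{164843} - \frac{2369201}{- \frac{3}{83}}\right) - -2830789 = \left(1699055 \cdot \frac{1}{164843} - - \frac{196643683}{3}\right) + 2830789 = \left(\frac{1699055}{164843} + \frac{196643683}{3}\right) + 2830789 = \frac{32415339733934}{494529} + 2830789 = \frac{33815246987315}{494529}$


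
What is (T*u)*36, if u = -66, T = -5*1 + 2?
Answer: 7128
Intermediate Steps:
T = -3 (T = -5 + 2 = -3)
(T*u)*36 = -3*(-66)*36 = 198*36 = 7128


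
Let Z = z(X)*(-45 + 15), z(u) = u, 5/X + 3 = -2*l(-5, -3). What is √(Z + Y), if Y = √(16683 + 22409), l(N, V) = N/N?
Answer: √(30 + 2*√9773) ≈ 15.090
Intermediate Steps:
l(N, V) = 1
X = -1 (X = 5/(-3 - 2*1) = 5/(-3 - 2) = 5/(-5) = 5*(-⅕) = -1)
Z = 30 (Z = -(-45 + 15) = -1*(-30) = 30)
Y = 2*√9773 (Y = √39092 = 2*√9773 ≈ 197.72)
√(Z + Y) = √(30 + 2*√9773)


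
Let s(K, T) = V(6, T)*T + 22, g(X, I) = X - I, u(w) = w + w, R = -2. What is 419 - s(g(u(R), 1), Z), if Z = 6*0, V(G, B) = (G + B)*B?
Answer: 397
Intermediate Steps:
V(G, B) = B*(B + G) (V(G, B) = (B + G)*B = B*(B + G))
u(w) = 2*w
Z = 0
s(K, T) = 22 + T²*(6 + T) (s(K, T) = (T*(T + 6))*T + 22 = (T*(6 + T))*T + 22 = T²*(6 + T) + 22 = 22 + T²*(6 + T))
419 - s(g(u(R), 1), Z) = 419 - (22 + 0²*(6 + 0)) = 419 - (22 + 0*6) = 419 - (22 + 0) = 419 - 1*22 = 419 - 22 = 397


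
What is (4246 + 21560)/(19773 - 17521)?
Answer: 12903/1126 ≈ 11.459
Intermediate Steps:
(4246 + 21560)/(19773 - 17521) = 25806/2252 = 25806*(1/2252) = 12903/1126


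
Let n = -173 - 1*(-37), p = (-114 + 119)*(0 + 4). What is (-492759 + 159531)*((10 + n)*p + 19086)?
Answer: -5520255048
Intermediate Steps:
p = 20 (p = 5*4 = 20)
n = -136 (n = -173 + 37 = -136)
(-492759 + 159531)*((10 + n)*p + 19086) = (-492759 + 159531)*((10 - 136)*20 + 19086) = -333228*(-126*20 + 19086) = -333228*(-2520 + 19086) = -333228*16566 = -5520255048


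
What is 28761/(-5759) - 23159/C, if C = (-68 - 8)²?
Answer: -299496217/33263984 ≈ -9.0036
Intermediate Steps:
C = 5776 (C = (-76)² = 5776)
28761/(-5759) - 23159/C = 28761/(-5759) - 23159/5776 = 28761*(-1/5759) - 23159*1/5776 = -28761/5759 - 23159/5776 = -299496217/33263984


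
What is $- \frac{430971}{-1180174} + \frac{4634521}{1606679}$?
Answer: $\frac{6161973241963}{1896160782146} \approx 3.2497$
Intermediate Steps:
$- \frac{430971}{-1180174} + \frac{4634521}{1606679} = \left(-430971\right) \left(- \frac{1}{1180174}\right) + 4634521 \cdot \frac{1}{1606679} = \frac{430971}{1180174} + \frac{4634521}{1606679} = \frac{6161973241963}{1896160782146}$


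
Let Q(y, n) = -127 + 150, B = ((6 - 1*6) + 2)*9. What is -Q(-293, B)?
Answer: -23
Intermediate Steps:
B = 18 (B = ((6 - 6) + 2)*9 = (0 + 2)*9 = 2*9 = 18)
Q(y, n) = 23
-Q(-293, B) = -1*23 = -23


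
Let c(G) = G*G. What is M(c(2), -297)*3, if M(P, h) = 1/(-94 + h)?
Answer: -3/391 ≈ -0.0076726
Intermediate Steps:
c(G) = G²
M(c(2), -297)*3 = 3/(-94 - 297) = 3/(-391) = -1/391*3 = -3/391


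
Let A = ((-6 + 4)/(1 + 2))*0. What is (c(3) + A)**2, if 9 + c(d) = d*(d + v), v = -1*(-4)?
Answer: 144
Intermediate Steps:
v = 4
A = 0 (A = -2/3*0 = 0)
c(d) = -9 + d*(4 + d) (c(d) = -9 + d*(d + 4) = -9 + d*(4 + d))
(c(3) + A)**2 = ((-9 + 3**2 + 4*3) + 0)**2 = ((-9 + 9 + 12) + 0)**2 = (12 + 0)**2 = 12**2 = 144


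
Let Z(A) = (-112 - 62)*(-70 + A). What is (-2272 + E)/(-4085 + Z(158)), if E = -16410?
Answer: 18682/19397 ≈ 0.96314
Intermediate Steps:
Z(A) = 12180 - 174*A (Z(A) = -174*(-70 + A) = 12180 - 174*A)
(-2272 + E)/(-4085 + Z(158)) = (-2272 - 16410)/(-4085 + (12180 - 174*158)) = -18682/(-4085 + (12180 - 27492)) = -18682/(-4085 - 15312) = -18682/(-19397) = -18682*(-1/19397) = 18682/19397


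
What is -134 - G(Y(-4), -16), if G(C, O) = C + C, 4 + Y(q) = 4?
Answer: -134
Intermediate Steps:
Y(q) = 0 (Y(q) = -4 + 4 = 0)
G(C, O) = 2*C
-134 - G(Y(-4), -16) = -134 - 2*0 = -134 - 1*0 = -134 + 0 = -134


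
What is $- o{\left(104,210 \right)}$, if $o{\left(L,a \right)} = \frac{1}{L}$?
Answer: $- \frac{1}{104} \approx -0.0096154$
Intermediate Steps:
$- o{\left(104,210 \right)} = - \frac{1}{104}$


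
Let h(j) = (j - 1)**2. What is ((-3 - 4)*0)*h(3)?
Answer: 0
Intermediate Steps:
h(j) = (-1 + j)**2
((-3 - 4)*0)*h(3) = ((-3 - 4)*0)*(-1 + 3)**2 = -7*0*2**2 = 0*4 = 0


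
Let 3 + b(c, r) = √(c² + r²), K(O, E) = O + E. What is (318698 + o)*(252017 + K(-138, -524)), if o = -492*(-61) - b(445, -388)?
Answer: 87650756115 - 251355*√348569 ≈ 8.7502e+10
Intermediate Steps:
K(O, E) = E + O
b(c, r) = -3 + √(c² + r²)
o = 30015 - √348569 (o = -492*(-61) - (-3 + √(445² + (-388)²)) = 30012 - (-3 + √(198025 + 150544)) = 30012 - (-3 + √348569) = 30012 + (3 - √348569) = 30015 - √348569 ≈ 29425.)
(318698 + o)*(252017 + K(-138, -524)) = (318698 + (30015 - √348569))*(252017 + (-524 - 138)) = (348713 - √348569)*(252017 - 662) = (348713 - √348569)*251355 = 87650756115 - 251355*√348569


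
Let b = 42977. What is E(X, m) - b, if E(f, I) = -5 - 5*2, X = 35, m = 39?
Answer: -42992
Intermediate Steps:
E(f, I) = -15 (E(f, I) = -5 - 10 = -15)
E(X, m) - b = -15 - 1*42977 = -15 - 42977 = -42992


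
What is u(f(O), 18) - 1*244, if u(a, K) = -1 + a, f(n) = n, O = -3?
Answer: -248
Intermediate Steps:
u(f(O), 18) - 1*244 = (-1 - 3) - 1*244 = -4 - 244 = -248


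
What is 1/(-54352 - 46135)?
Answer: -1/100487 ≈ -9.9515e-6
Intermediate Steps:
1/(-54352 - 46135) = 1/(-100487) = -1/100487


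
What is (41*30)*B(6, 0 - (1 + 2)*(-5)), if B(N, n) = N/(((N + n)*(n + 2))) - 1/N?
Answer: -21935/119 ≈ -184.33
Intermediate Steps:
B(N, n) = -1/N + N/((2 + n)*(N + n)) (B(N, n) = N/(((N + n)*(2 + n))) - 1/N = N/(((2 + n)*(N + n))) - 1/N = N*(1/((2 + n)*(N + n))) - 1/N = N/((2 + n)*(N + n)) - 1/N = -1/N + N/((2 + n)*(N + n)))
(41*30)*B(6, 0 - (1 + 2)*(-5)) = (41*30)*((6**2 - (0 - (1 + 2)*(-5))**2 - 2*6 - 2*(0 - (1 + 2)*(-5)) - 1*6*(0 - (1 + 2)*(-5)))/(6*((0 - (1 + 2)*(-5))**2 + 2*6 + 2*(0 - (1 + 2)*(-5)) + 6*(0 - (1 + 2)*(-5))))) = 1230*((36 - (0 - 3*(-5))**2 - 12 - 2*(0 - 3*(-5)) - 1*6*(0 - 3*(-5)))/(6*((0 - 3*(-5))**2 + 12 + 2*(0 - 3*(-5)) + 6*(0 - 3*(-5))))) = 1230*((36 - (0 - 1*(-15))**2 - 12 - 2*(0 - 1*(-15)) - 1*6*(0 - 1*(-15)))/(6*((0 - 1*(-15))**2 + 12 + 2*(0 - 1*(-15)) + 6*(0 - 1*(-15))))) = 1230*((36 - (0 + 15)**2 - 12 - 2*(0 + 15) - 1*6*(0 + 15))/(6*((0 + 15)**2 + 12 + 2*(0 + 15) + 6*(0 + 15)))) = 1230*((36 - 1*15**2 - 12 - 2*15 - 1*6*15)/(6*(15**2 + 12 + 2*15 + 6*15))) = 1230*((36 - 1*225 - 12 - 30 - 90)/(6*(225 + 12 + 30 + 90))) = 1230*((1/6)*(36 - 225 - 12 - 30 - 90)/357) = 1230*((1/6)*(1/357)*(-321)) = 1230*(-107/714) = -21935/119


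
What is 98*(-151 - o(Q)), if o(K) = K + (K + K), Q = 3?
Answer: -15680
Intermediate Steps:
o(K) = 3*K (o(K) = K + 2*K = 3*K)
98*(-151 - o(Q)) = 98*(-151 - 3*3) = 98*(-151 - 1*9) = 98*(-151 - 9) = 98*(-160) = -15680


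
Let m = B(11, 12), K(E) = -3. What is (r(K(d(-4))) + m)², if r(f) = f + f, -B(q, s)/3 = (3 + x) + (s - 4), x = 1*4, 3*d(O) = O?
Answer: 2601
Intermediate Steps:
d(O) = O/3
x = 4
B(q, s) = -9 - 3*s (B(q, s) = -3*((3 + 4) + (s - 4)) = -3*(7 + (-4 + s)) = -3*(3 + s) = -9 - 3*s)
r(f) = 2*f
m = -45 (m = -9 - 3*12 = -9 - 36 = -45)
(r(K(d(-4))) + m)² = (2*(-3) - 45)² = (-6 - 45)² = (-51)² = 2601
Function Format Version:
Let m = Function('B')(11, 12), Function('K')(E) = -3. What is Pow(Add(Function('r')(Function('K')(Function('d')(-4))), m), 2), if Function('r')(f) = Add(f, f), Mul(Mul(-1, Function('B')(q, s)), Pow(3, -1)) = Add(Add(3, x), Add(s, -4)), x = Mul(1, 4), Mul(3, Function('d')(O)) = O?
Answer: 2601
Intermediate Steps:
Function('d')(O) = Mul(Rational(1, 3), O)
x = 4
Function('B')(q, s) = Add(-9, Mul(-3, s)) (Function('B')(q, s) = Mul(-3, Add(Add(3, 4), Add(s, -4))) = Mul(-3, Add(7, Add(-4, s))) = Mul(-3, Add(3, s)) = Add(-9, Mul(-3, s)))
Function('r')(f) = Mul(2, f)
m = -45 (m = Add(-9, Mul(-3, 12)) = Add(-9, -36) = -45)
Pow(Add(Function('r')(Function('K')(Function('d')(-4))), m), 2) = Pow(Add(Mul(2, -3), -45), 2) = Pow(Add(-6, -45), 2) = Pow(-51, 2) = 2601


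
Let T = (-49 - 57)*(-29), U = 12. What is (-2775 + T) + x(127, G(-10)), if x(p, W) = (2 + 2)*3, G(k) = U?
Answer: 311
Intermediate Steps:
T = 3074 (T = -106*(-29) = 3074)
G(k) = 12
x(p, W) = 12 (x(p, W) = 4*3 = 12)
(-2775 + T) + x(127, G(-10)) = (-2775 + 3074) + 12 = 299 + 12 = 311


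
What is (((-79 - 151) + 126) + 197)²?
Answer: 8649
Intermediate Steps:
(((-79 - 151) + 126) + 197)² = ((-230 + 126) + 197)² = (-104 + 197)² = 93² = 8649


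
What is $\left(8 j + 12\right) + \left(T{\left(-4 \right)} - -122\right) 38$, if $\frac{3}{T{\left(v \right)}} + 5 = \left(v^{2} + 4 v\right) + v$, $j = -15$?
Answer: $\frac{13546}{3} \approx 4515.3$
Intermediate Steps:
$T{\left(v \right)} = \frac{3}{-5 + v^{2} + 5 v}$ ($T{\left(v \right)} = \frac{3}{-5 + \left(\left(v^{2} + 4 v\right) + v\right)} = \frac{3}{-5 + \left(v^{2} + 5 v\right)} = \frac{3}{-5 + v^{2} + 5 v}$)
$\left(8 j + 12\right) + \left(T{\left(-4 \right)} - -122\right) 38 = \left(8 \left(-15\right) + 12\right) + \left(\frac{3}{-5 + \left(-4\right)^{2} + 5 \left(-4\right)} - -122\right) 38 = \left(-120 + 12\right) + \left(\frac{3}{-5 + 16 - 20} + 122\right) 38 = -108 + \left(\frac{3}{-9} + 122\right) 38 = -108 + \left(3 \left(- \frac{1}{9}\right) + 122\right) 38 = -108 + \left(- \frac{1}{3} + 122\right) 38 = -108 + \frac{365}{3} \cdot 38 = -108 + \frac{13870}{3} = \frac{13546}{3}$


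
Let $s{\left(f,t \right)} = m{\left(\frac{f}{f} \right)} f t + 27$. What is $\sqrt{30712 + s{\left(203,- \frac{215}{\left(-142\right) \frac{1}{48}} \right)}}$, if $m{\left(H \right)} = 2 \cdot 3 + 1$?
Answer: $\frac{\sqrt{675552859}}{71} \approx 366.08$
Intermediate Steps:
$m{\left(H \right)} = 7$ ($m{\left(H \right)} = 6 + 1 = 7$)
$s{\left(f,t \right)} = 27 + 7 f t$ ($s{\left(f,t \right)} = 7 f t + 27 = 27 + 7 f t$)
$\sqrt{30712 + s{\left(203,- \frac{215}{\left(-142\right) \frac{1}{48}} \right)}} = \sqrt{30712 + \left(27 + 7 \cdot 203 \left(- \frac{215}{\left(-142\right) \frac{1}{48}}\right)\right)} = \sqrt{30712 + \left(27 + 7 \cdot 203 \left(- \frac{215}{- \frac{71}{24}}\right)\right)} = \sqrt{30712 + \left(27 + 7 \cdot 203 \left(\left(-215\right) \left(- \frac{24}{71}\right)\right)\right)} = \sqrt{30712 + \left(27 + 7 \cdot 203 \cdot \frac{5160}{71}\right)} = \sqrt{30712 + \left(27 + \frac{7332360}{71}\right)} = \sqrt{30712 + \frac{7334277}{71}} = \sqrt{\frac{9514829}{71}} = \frac{\sqrt{675552859}}{71}$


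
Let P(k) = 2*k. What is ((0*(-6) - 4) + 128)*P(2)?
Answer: 496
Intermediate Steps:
((0*(-6) - 4) + 128)*P(2) = ((0*(-6) - 4) + 128)*(2*2) = ((0 - 4) + 128)*4 = (-4 + 128)*4 = 124*4 = 496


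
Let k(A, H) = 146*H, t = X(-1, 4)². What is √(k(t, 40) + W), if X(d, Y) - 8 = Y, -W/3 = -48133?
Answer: √150239 ≈ 387.61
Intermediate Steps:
W = 144399 (W = -3*(-48133) = 144399)
X(d, Y) = 8 + Y
t = 144 (t = (8 + 4)² = 12² = 144)
√(k(t, 40) + W) = √(146*40 + 144399) = √(5840 + 144399) = √150239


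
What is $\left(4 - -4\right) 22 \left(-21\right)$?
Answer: $-3696$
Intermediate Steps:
$\left(4 - -4\right) 22 \left(-21\right) = \left(4 + 4\right) 22 \left(-21\right) = 8 \cdot 22 \left(-21\right) = 176 \left(-21\right) = -3696$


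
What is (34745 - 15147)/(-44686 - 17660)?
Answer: -9799/31173 ≈ -0.31434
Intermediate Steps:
(34745 - 15147)/(-44686 - 17660) = 19598/(-62346) = 19598*(-1/62346) = -9799/31173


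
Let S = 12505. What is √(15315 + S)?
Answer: 2*√6955 ≈ 166.79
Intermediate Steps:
√(15315 + S) = √(15315 + 12505) = √27820 = 2*√6955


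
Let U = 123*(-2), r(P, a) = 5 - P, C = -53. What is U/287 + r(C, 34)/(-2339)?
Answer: -14440/16373 ≈ -0.88194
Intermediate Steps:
U = -246
U/287 + r(C, 34)/(-2339) = -246/287 + (5 - 1*(-53))/(-2339) = -246*1/287 + (5 + 53)*(-1/2339) = -6/7 + 58*(-1/2339) = -6/7 - 58/2339 = -14440/16373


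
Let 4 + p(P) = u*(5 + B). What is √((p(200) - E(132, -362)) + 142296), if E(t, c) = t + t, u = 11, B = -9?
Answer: 12*√986 ≈ 376.81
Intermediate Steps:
p(P) = -48 (p(P) = -4 + 11*(5 - 9) = -4 + 11*(-4) = -4 - 44 = -48)
E(t, c) = 2*t
√((p(200) - E(132, -362)) + 142296) = √((-48 - 2*132) + 142296) = √((-48 - 1*264) + 142296) = √((-48 - 264) + 142296) = √(-312 + 142296) = √141984 = 12*√986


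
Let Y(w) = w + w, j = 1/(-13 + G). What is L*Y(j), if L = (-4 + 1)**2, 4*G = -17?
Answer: -24/23 ≈ -1.0435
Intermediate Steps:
G = -17/4 (G = (1/4)*(-17) = -17/4 ≈ -4.2500)
j = -4/69 (j = 1/(-13 - 17/4) = 1/(-69/4) = -4/69 ≈ -0.057971)
Y(w) = 2*w
L = 9 (L = (-3)**2 = 9)
L*Y(j) = 9*(2*(-4/69)) = 9*(-8/69) = -24/23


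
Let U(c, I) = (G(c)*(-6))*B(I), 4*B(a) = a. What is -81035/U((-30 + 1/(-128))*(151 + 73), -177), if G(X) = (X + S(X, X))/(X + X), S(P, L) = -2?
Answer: -1743030436/2856249 ≈ -610.25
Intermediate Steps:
B(a) = a/4
G(X) = (-2 + X)/(2*X) (G(X) = (X - 2)/(X + X) = (-2 + X)/((2*X)) = (-2 + X)*(1/(2*X)) = (-2 + X)/(2*X))
U(c, I) = -3*I*(-2 + c)/(4*c) (U(c, I) = (((-2 + c)/(2*c))*(-6))*(I/4) = (-3*(-2 + c)/c)*(I/4) = -3*I*(-2 + c)/(4*c))
-81035/U((-30 + 1/(-128))*(151 + 73), -177) = -81035*(-4*(-30 + 1/(-128))*(151 + 73)/(531*(2 - (-30 + 1/(-128))*(151 + 73)))) = -81035*(-896*(-30 - 1/128)/(531*(2 - (-30 - 1/128)*224))) = -81035*26887/(531*(2 - (-3841)*224/128)) = -81035*26887/(531*(2 - 1*(-26887/4))) = -81035*26887/(531*(2 + 26887/4)) = -81035/((¾)*(-177)*(-4/26887)*(26895/4)) = -81035/14281245/107548 = -81035*107548/14281245 = -1743030436/2856249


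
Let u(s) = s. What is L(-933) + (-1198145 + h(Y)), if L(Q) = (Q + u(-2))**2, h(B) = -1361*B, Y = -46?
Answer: -261314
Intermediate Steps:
L(Q) = (-2 + Q)**2 (L(Q) = (Q - 2)**2 = (-2 + Q)**2)
L(-933) + (-1198145 + h(Y)) = (-2 - 933)**2 + (-1198145 - 1361*(-46)) = (-935)**2 + (-1198145 + 62606) = 874225 - 1135539 = -261314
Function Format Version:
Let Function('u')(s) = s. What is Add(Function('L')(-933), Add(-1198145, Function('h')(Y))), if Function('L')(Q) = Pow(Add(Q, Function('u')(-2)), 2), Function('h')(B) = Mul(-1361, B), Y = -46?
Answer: -261314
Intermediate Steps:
Function('L')(Q) = Pow(Add(-2, Q), 2) (Function('L')(Q) = Pow(Add(Q, -2), 2) = Pow(Add(-2, Q), 2))
Add(Function('L')(-933), Add(-1198145, Function('h')(Y))) = Add(Pow(Add(-2, -933), 2), Add(-1198145, Mul(-1361, -46))) = Add(Pow(-935, 2), Add(-1198145, 62606)) = Add(874225, -1135539) = -261314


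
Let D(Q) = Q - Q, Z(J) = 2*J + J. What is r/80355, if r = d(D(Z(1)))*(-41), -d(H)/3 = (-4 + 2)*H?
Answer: 0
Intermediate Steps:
Z(J) = 3*J
D(Q) = 0
d(H) = 6*H (d(H) = -3*(-4 + 2)*H = -(-6)*H = 6*H)
r = 0 (r = (6*0)*(-41) = 0*(-41) = 0)
r/80355 = 0/80355 = 0*(1/80355) = 0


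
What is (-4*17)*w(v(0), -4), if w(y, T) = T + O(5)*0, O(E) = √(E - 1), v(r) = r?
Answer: 272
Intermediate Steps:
O(E) = √(-1 + E)
w(y, T) = T (w(y, T) = T + √(-1 + 5)*0 = T + √4*0 = T + 2*0 = T + 0 = T)
(-4*17)*w(v(0), -4) = -4*17*(-4) = -68*(-4) = 272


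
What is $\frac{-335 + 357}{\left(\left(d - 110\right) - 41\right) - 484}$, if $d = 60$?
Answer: $- \frac{22}{575} \approx -0.038261$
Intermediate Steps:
$\frac{-335 + 357}{\left(\left(d - 110\right) - 41\right) - 484} = \frac{-335 + 357}{\left(\left(60 - 110\right) - 41\right) - 484} = \frac{22}{\left(-50 - 41\right) - 484} = \frac{22}{-91 - 484} = \frac{22}{-575} = 22 \left(- \frac{1}{575}\right) = - \frac{22}{575}$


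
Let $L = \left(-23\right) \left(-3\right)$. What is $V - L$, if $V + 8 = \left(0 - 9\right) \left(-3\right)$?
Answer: $-50$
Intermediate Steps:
$V = 19$ ($V = -8 + \left(0 - 9\right) \left(-3\right) = -8 - -27 = -8 + 27 = 19$)
$L = 69$
$V - L = 19 - 69 = -50$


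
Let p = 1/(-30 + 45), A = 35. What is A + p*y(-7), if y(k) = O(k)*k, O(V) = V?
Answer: 574/15 ≈ 38.267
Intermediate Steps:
p = 1/15 ≈ 0.066667
y(k) = k² (y(k) = k*k = k²)
A + p*y(-7) = 35 + (1/15)*(-7)² = 35 + (1/15)*49 = 35 + 49/15 = 574/15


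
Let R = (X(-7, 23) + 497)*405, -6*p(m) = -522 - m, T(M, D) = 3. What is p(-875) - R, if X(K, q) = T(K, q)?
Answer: -1215353/6 ≈ -2.0256e+5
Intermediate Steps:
X(K, q) = 3
p(m) = 87 + m/6 (p(m) = -(-522 - m)/6 = 87 + m/6)
R = 202500 (R = (3 + 497)*405 = 500*405 = 202500)
p(-875) - R = (87 + (1/6)*(-875)) - 1*202500 = (87 - 875/6) - 202500 = -353/6 - 202500 = -1215353/6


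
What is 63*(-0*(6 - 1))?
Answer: 0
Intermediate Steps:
63*(-0*(6 - 1)) = 63*(-0*5) = 63*(-33*0) = 63*0 = 0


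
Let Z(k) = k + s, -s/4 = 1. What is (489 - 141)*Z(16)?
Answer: 4176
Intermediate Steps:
s = -4 (s = -4*1 = -4)
Z(k) = -4 + k (Z(k) = k - 4 = -4 + k)
(489 - 141)*Z(16) = (489 - 141)*(-4 + 16) = 348*12 = 4176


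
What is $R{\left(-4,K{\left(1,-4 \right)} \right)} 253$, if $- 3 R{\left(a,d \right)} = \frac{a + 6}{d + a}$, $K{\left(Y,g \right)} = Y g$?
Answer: $\frac{253}{12} \approx 21.083$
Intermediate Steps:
$R{\left(a,d \right)} = - \frac{6 + a}{3 \left(a + d\right)}$ ($R{\left(a,d \right)} = - \frac{\left(a + 6\right) \frac{1}{d + a}}{3} = - \frac{\left(6 + a\right) \frac{1}{a + d}}{3} = - \frac{\frac{1}{a + d} \left(6 + a\right)}{3} = - \frac{6 + a}{3 \left(a + d\right)}$)
$R{\left(-4,K{\left(1,-4 \right)} \right)} 253 = \frac{-2 - - \frac{4}{3}}{-4 + 1 \left(-4\right)} 253 = \frac{-2 + \frac{4}{3}}{-4 - 4} \cdot 253 = \frac{1}{-8} \left(- \frac{2}{3}\right) 253 = \left(- \frac{1}{8}\right) \left(- \frac{2}{3}\right) 253 = \frac{1}{12} \cdot 253 = \frac{253}{12}$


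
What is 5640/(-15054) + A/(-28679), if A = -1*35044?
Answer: 60967136/71955611 ≈ 0.84729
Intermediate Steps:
A = -35044
5640/(-15054) + A/(-28679) = 5640/(-15054) - 35044/(-28679) = 5640*(-1/15054) - 35044*(-1/28679) = -940/2509 + 35044/28679 = 60967136/71955611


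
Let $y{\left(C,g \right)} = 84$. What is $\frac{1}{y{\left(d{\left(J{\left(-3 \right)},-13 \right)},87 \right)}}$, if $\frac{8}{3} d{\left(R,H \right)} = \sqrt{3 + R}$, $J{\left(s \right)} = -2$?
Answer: $\frac{1}{84} \approx 0.011905$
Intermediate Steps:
$d{\left(R,H \right)} = \frac{3 \sqrt{3 + R}}{8}$
$\frac{1}{y{\left(d{\left(J{\left(-3 \right)},-13 \right)},87 \right)}} = \frac{1}{84}$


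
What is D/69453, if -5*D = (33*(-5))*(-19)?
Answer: -209/23151 ≈ -0.0090277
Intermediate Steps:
D = -627 (D = -33*(-5)*(-19)/5 = -(-33)*(-19) = -⅕*3135 = -627)
D/69453 = -627/69453 = -627*1/69453 = -209/23151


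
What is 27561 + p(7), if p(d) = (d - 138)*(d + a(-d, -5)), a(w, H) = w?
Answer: 27561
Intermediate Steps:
p(d) = 0 (p(d) = (d - 138)*(d - d) = (-138 + d)*0 = 0)
27561 + p(7) = 27561 + 0 = 27561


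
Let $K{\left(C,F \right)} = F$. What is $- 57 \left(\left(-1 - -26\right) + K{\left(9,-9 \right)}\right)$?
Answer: $-912$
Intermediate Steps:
$- 57 \left(\left(-1 - -26\right) + K{\left(9,-9 \right)}\right) = - 57 \left(\left(-1 - -26\right) - 9\right) = - 57 \left(\left(-1 + 26\right) - 9\right) = - 57 \left(25 - 9\right) = \left(-57\right) 16 = -912$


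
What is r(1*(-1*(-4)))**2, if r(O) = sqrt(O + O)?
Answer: 8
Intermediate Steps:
r(O) = sqrt(2)*sqrt(O) (r(O) = sqrt(2*O) = sqrt(2)*sqrt(O))
r(1*(-1*(-4)))**2 = (sqrt(2)*sqrt(1*(-1*(-4))))**2 = (sqrt(2)*sqrt(1*4))**2 = (sqrt(2)*sqrt(4))**2 = (sqrt(2)*2)**2 = (2*sqrt(2))**2 = 8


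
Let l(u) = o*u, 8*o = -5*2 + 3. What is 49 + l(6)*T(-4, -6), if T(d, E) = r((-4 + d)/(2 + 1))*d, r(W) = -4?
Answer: -35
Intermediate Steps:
o = -7/8 (o = (-5*2 + 3)/8 = (-10 + 3)/8 = (⅛)*(-7) = -7/8 ≈ -0.87500)
T(d, E) = -4*d
l(u) = -7*u/8
49 + l(6)*T(-4, -6) = 49 + (-7/8*6)*(-4*(-4)) = 49 - 21/4*16 = 49 - 84 = -35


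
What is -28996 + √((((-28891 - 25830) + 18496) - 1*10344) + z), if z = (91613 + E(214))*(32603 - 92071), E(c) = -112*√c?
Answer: -28996 + I*√(5448088453 - 6660416*√214) ≈ -28996.0 + 73148.0*I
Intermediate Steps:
z = -5448041884 + 6660416*√214 (z = (91613 - 112*√214)*(32603 - 92071) = (91613 - 112*√214)*(-59468) = -5448041884 + 6660416*√214 ≈ -5.3506e+9)
-28996 + √((((-28891 - 25830) + 18496) - 1*10344) + z) = -28996 + √((((-28891 - 25830) + 18496) - 1*10344) + (-5448041884 + 6660416*√214)) = -28996 + √(((-54721 + 18496) - 10344) + (-5448041884 + 6660416*√214)) = -28996 + √((-36225 - 10344) + (-5448041884 + 6660416*√214)) = -28996 + √(-46569 + (-5448041884 + 6660416*√214)) = -28996 + √(-5448088453 + 6660416*√214)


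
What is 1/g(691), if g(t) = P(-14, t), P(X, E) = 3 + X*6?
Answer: -1/81 ≈ -0.012346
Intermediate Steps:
P(X, E) = 3 + 6*X
g(t) = -81 (g(t) = 3 + 6*(-14) = 3 - 84 = -81)
1/g(691) = 1/(-81) = -1/81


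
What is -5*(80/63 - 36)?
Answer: 10940/63 ≈ 173.65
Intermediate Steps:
-5*(80/63 - 36) = -5*(-2188/63) = 10940/63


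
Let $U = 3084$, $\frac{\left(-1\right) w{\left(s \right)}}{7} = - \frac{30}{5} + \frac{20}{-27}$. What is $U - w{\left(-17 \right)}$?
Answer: $\frac{81994}{27} \approx 3036.8$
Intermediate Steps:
$w{\left(s \right)} = \frac{1274}{27}$ ($w{\left(s \right)} = - 7 \left(- \frac{30}{5} + \frac{20}{-27}\right) = - 7 \left(\left(-30\right) \frac{1}{5} + 20 \left(- \frac{1}{27}\right)\right) = - 7 \left(-6 - \frac{20}{27}\right) = \left(-7\right) \left(- \frac{182}{27}\right) = \frac{1274}{27}$)
$U - w{\left(-17 \right)} = 3084 - \frac{1274}{27} = \frac{81994}{27}$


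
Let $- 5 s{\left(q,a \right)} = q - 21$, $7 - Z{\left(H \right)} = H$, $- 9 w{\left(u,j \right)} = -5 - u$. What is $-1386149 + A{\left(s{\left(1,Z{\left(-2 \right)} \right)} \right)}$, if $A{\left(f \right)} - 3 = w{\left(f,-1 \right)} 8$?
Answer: $-1386138$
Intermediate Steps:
$w{\left(u,j \right)} = \frac{5}{9} + \frac{u}{9}$ ($w{\left(u,j \right)} = - \frac{-5 - u}{9} = \frac{5}{9} + \frac{u}{9}$)
$Z{\left(H \right)} = 7 - H$
$s{\left(q,a \right)} = \frac{21}{5} - \frac{q}{5}$ ($s{\left(q,a \right)} = - \frac{q - 21}{5} = - \frac{-21 + q}{5} = \frac{21}{5} - \frac{q}{5}$)
$A{\left(f \right)} = \frac{67}{9} + \frac{8 f}{9}$ ($A{\left(f \right)} = 3 + \left(\frac{5}{9} + \frac{f}{9}\right) 8 = 3 + \left(\frac{40}{9} + \frac{8 f}{9}\right) = \frac{67}{9} + \frac{8 f}{9}$)
$-1386149 + A{\left(s{\left(1,Z{\left(-2 \right)} \right)} \right)} = -1386149 + \left(\frac{67}{9} + \frac{8 \left(\frac{21}{5} - \frac{1}{5}\right)}{9}\right) = -1386149 + \left(\frac{67}{9} + \frac{8}{9} \cdot 4\right) = -1386149 + \left(\frac{67}{9} + \frac{32}{9}\right) = -1386149 + 11 = -1386138$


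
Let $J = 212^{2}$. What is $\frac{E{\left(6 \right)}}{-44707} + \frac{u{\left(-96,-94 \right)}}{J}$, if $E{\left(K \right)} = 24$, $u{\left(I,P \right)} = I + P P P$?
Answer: $- \frac{4642286177}{251163926} \approx -18.483$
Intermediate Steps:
$J = 44944$
$u{\left(I,P \right)} = I + P^{3}$ ($u{\left(I,P \right)} = I + P^{2} P = I + P^{3}$)
$\frac{E{\left(6 \right)}}{-44707} + \frac{u{\left(-96,-94 \right)}}{J} = \frac{24}{-44707} + \frac{-96 + \left(-94\right)^{3}}{44944} = 24 \left(- \frac{1}{44707}\right) + \left(-96 - 830584\right) \frac{1}{44944} = - \frac{24}{44707} - \frac{103835}{5618} = - \frac{4642286177}{251163926}$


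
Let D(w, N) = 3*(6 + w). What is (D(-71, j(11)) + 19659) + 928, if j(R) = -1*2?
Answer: 20392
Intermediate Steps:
j(R) = -2
D(w, N) = 18 + 3*w
(D(-71, j(11)) + 19659) + 928 = ((18 + 3*(-71)) + 19659) + 928 = ((18 - 213) + 19659) + 928 = (-195 + 19659) + 928 = 19464 + 928 = 20392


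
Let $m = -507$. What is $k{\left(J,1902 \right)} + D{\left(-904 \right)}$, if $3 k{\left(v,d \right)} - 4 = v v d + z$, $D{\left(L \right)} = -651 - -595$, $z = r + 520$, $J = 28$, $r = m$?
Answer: $\frac{1491017}{3} \approx 4.9701 \cdot 10^{5}$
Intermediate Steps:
$r = -507$
$z = 13$ ($z = -507 + 520 = 13$)
$D{\left(L \right)} = -56$ ($D{\left(L \right)} = -651 + 595 = -56$)
$k{\left(v,d \right)} = \frac{17}{3} + \frac{d v^{2}}{3}$ ($k{\left(v,d \right)} = \frac{4}{3} + \frac{v v d + 13}{3} = \frac{4}{3} + \frac{v^{2} d + 13}{3} = \frac{4}{3} + \frac{d v^{2} + 13}{3} = \frac{4}{3} + \frac{13 + d v^{2}}{3} = \frac{4}{3} + \left(\frac{13}{3} + \frac{d v^{2}}{3}\right) = \frac{17}{3} + \frac{d v^{2}}{3}$)
$k{\left(J,1902 \right)} + D{\left(-904 \right)} = \left(\frac{17}{3} + \frac{1}{3} \cdot 1902 \cdot 28^{2}\right) - 56 = \left(\frac{17}{3} + \frac{1}{3} \cdot 1902 \cdot 784\right) - 56 = \left(\frac{17}{3} + 497056\right) - 56 = \frac{1491185}{3} - 56 = \frac{1491017}{3}$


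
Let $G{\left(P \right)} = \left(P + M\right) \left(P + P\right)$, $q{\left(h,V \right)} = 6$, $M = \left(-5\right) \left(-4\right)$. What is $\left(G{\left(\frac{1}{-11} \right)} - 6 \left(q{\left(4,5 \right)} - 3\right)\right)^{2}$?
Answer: $\frac{6843456}{14641} \approx 467.42$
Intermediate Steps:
$M = 20$
$G{\left(P \right)} = 2 P \left(20 + P\right)$ ($G{\left(P \right)} = \left(P + 20\right) \left(P + P\right) = \left(20 + P\right) 2 P = 2 P \left(20 + P\right)$)
$\left(G{\left(\frac{1}{-11} \right)} - 6 \left(q{\left(4,5 \right)} - 3\right)\right)^{2} = \left(\frac{2 \left(20 + \frac{1}{-11}\right)}{-11} - 6 \left(6 - 3\right)\right)^{2} = \left(2 \left(- \frac{1}{11}\right) \left(20 - \frac{1}{11}\right) - 18\right)^{2} = \left(2 \left(- \frac{1}{11}\right) \frac{219}{11} - 18\right)^{2} = \left(- \frac{438}{121} - 18\right)^{2} = \left(- \frac{2616}{121}\right)^{2} = \frac{6843456}{14641}$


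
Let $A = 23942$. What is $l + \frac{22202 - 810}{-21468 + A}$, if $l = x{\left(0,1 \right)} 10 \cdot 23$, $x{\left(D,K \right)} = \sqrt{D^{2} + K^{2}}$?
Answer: $\frac{295206}{1237} \approx 238.65$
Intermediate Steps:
$l = 230$ ($l = \sqrt{0^{2} + 1^{2}} \cdot 10 \cdot 23 = \sqrt{0 + 1} \cdot 10 \cdot 23 = \sqrt{1} \cdot 10 \cdot 23 = 1 \cdot 10 \cdot 23 = 10 \cdot 23 = 230$)
$l + \frac{22202 - 810}{-21468 + A} = 230 + \frac{22202 - 810}{-21468 + 23942} = 230 + \frac{21392}{2474} = 230 + 21392 \cdot \frac{1}{2474} = 230 + \frac{10696}{1237} = \frac{295206}{1237}$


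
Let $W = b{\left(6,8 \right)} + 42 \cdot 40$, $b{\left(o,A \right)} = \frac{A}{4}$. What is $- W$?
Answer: $-1682$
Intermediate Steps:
$b{\left(o,A \right)} = \frac{A}{4}$ ($b{\left(o,A \right)} = A \frac{1}{4} = \frac{A}{4}$)
$W = 1682$ ($W = \frac{1}{4} \cdot 8 + 42 \cdot 40 = 2 + 1680 = 1682$)
$- W = \left(-1\right) 1682 = -1682$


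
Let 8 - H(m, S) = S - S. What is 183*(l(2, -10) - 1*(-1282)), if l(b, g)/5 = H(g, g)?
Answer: 241926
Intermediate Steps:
H(m, S) = 8 (H(m, S) = 8 - (S - S) = 8 - 1*0 = 8 + 0 = 8)
l(b, g) = 40 (l(b, g) = 5*8 = 40)
183*(l(2, -10) - 1*(-1282)) = 183*(40 - 1*(-1282)) = 183*(40 + 1282) = 183*1322 = 241926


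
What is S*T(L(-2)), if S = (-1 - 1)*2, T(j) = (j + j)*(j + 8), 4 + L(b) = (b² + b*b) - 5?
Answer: 56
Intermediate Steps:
L(b) = -9 + 2*b² (L(b) = -4 + ((b² + b*b) - 5) = -4 + ((b² + b²) - 5) = -4 + (2*b² - 5) = -4 + (-5 + 2*b²) = -9 + 2*b²)
T(j) = 2*j*(8 + j) (T(j) = (2*j)*(8 + j) = 2*j*(8 + j))
S = -4 (S = -2*2 = -4)
S*T(L(-2)) = -8*(-9 + 2*(-2)²)*(8 + (-9 + 2*(-2)²)) = -8*(-9 + 2*4)*(8 + (-9 + 2*4)) = -8*(-9 + 8)*(8 + (-9 + 8)) = -8*(-1)*(8 - 1) = -8*(-1)*7 = -4*(-14) = 56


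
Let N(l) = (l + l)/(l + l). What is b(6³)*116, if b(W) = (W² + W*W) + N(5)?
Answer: 10824308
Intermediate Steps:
N(l) = 1 (N(l) = (2*l)/((2*l)) = (2*l)*(1/(2*l)) = 1)
b(W) = 1 + 2*W² (b(W) = (W² + W*W) + 1 = (W² + W²) + 1 = 2*W² + 1 = 1 + 2*W²)
b(6³)*116 = (1 + 2*(6³)²)*116 = (1 + 2*216²)*116 = (1 + 2*46656)*116 = (1 + 93312)*116 = 93313*116 = 10824308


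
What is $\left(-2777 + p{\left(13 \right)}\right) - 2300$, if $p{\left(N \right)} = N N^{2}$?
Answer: $-2880$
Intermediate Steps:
$p{\left(N \right)} = N^{3}$
$\left(-2777 + p{\left(13 \right)}\right) - 2300 = \left(-2777 + 13^{3}\right) - 2300 = \left(-2777 + 2197\right) - 2300 = -580 - 2300 = -2880$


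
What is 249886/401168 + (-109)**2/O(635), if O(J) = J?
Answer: 2462477309/127370840 ≈ 19.333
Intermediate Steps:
249886/401168 + (-109)**2/O(635) = 249886/401168 + (-109)**2/635 = 249886*(1/401168) + 11881*(1/635) = 124943/200584 + 11881/635 = 2462477309/127370840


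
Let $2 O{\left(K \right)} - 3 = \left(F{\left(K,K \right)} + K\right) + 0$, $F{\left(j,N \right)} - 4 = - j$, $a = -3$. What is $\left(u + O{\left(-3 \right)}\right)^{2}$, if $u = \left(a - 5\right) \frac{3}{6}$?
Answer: $\frac{1}{4} \approx 0.25$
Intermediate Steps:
$F{\left(j,N \right)} = 4 - j$
$O{\left(K \right)} = \frac{7}{2}$ ($O{\left(K \right)} = \frac{3}{2} + \frac{\left(\left(4 - K\right) + K\right) + 0}{2} = \frac{3}{2} + \frac{4 + 0}{2} = \frac{3}{2} + \frac{1}{2} \cdot 4 = \frac{3}{2} + 2 = \frac{7}{2}$)
$u = -4$ ($u = \left(-3 - 5\right) \frac{3}{6} = - 8 \cdot 3 \cdot \frac{1}{6} = \left(-8\right) \frac{1}{2} = -4$)
$\left(u + O{\left(-3 \right)}\right)^{2} = \left(-4 + \frac{7}{2}\right)^{2} = \left(- \frac{1}{2}\right)^{2} = \frac{1}{4}$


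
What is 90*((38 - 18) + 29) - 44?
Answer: 4366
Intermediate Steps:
90*((38 - 18) + 29) - 44 = 90*(20 + 29) - 44 = 90*49 - 44 = 4410 - 44 = 4366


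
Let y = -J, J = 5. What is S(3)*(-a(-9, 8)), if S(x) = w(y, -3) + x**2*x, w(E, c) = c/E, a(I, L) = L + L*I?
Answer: 8832/5 ≈ 1766.4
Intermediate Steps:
y = -5 (y = -1*5 = -5)
a(I, L) = L + I*L
S(x) = 3/5 + x**3 (S(x) = -3/(-5) + x**2*x = -3*(-1/5) + x**3 = 3/5 + x**3)
S(3)*(-a(-9, 8)) = (3/5 + 3**3)*(-8*(1 - 9)) = (3/5 + 27)*(-8*(-8)) = 138*(-1*(-64))/5 = (138/5)*64 = 8832/5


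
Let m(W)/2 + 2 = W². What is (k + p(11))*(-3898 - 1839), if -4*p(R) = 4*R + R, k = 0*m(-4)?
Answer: 315535/4 ≈ 78884.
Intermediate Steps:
m(W) = -4 + 2*W²
k = 0 (k = 0*(-4 + 2*(-4)²) = 0*(-4 + 2*16) = 0*(-4 + 32) = 0*28 = 0)
p(R) = -5*R/4 (p(R) = -(4*R + R)/4 = -5*R/4)
(k + p(11))*(-3898 - 1839) = (0 - 5/4*11)*(-3898 - 1839) = (0 - 55/4)*(-5737) = -55/4*(-5737) = 315535/4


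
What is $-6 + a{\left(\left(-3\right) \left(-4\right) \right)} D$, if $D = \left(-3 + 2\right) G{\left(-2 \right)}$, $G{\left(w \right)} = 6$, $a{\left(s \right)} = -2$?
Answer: $6$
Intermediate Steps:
$D = -6$ ($D = \left(-3 + 2\right) 6 = \left(-1\right) 6 = -6$)
$-6 + a{\left(\left(-3\right) \left(-4\right) \right)} D = -6 - -12 = -6 + 12 = 6$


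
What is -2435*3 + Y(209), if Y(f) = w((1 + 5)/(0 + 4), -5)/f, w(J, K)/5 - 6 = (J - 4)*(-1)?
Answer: -3053405/418 ≈ -7304.8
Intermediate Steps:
w(J, K) = 50 - 5*J (w(J, K) = 30 + 5*((J - 4)*(-1)) = 30 + 5*((-4 + J)*(-1)) = 30 + 5*(4 - J) = 30 + (20 - 5*J) = 50 - 5*J)
Y(f) = 85/(2*f) (Y(f) = (50 - 5*(1 + 5)/(0 + 4))/f = (50 - 30/4)/f = (50 - 5*3/2)/f = (50 - 15/2)/f = 85/(2*f))
-2435*3 + Y(209) = -2435*3 + (85/2)/209 = -7305 + (85/2)*(1/209) = -7305 + 85/418 = -3053405/418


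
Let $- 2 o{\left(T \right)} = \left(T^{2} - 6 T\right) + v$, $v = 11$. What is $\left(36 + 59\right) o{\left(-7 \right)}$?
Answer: $-4845$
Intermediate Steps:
$o{\left(T \right)} = - \frac{11}{2} + 3 T - \frac{T^{2}}{2}$ ($o{\left(T \right)} = - \frac{\left(T^{2} - 6 T\right) + 11}{2} = - \frac{11 + T^{2} - 6 T}{2} = - \frac{11}{2} + 3 T - \frac{T^{2}}{2}$)
$\left(36 + 59\right) o{\left(-7 \right)} = \left(36 + 59\right) \left(- \frac{11}{2} + 3 \left(-7\right) - \frac{\left(-7\right)^{2}}{2}\right) = 95 \left(- \frac{11}{2} - 21 - \frac{49}{2}\right) = 95 \left(-51\right) = -4845$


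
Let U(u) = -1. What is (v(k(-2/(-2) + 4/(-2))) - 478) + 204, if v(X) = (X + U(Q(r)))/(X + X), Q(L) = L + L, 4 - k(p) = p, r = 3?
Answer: -1368/5 ≈ -273.60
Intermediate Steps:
k(p) = 4 - p
Q(L) = 2*L
v(X) = (-1 + X)/(2*X) (v(X) = (X - 1)/(X + X) = (-1 + X)/((2*X)) = (-1 + X)*(1/(2*X)) = (-1 + X)/(2*X))
(v(k(-2/(-2) + 4/(-2))) - 478) + 204 = ((-1 + (4 - (-2/(-2) + 4/(-2))))/(2*(4 - (-2/(-2) + 4/(-2)))) - 478) + 204 = ((-1 + (4 - (-2*(-1/2) + 4*(-1/2))))/(2*(4 - (-2*(-1/2) + 4*(-1/2)))) - 478) + 204 = ((-1 + (4 - (1 - 2)))/(2*(4 - (1 - 2))) - 478) + 204 = ((-1 + (4 - 1*(-1)))/(2*(4 - 1*(-1))) - 478) + 204 = ((-1 + (4 + 1))/(2*(4 + 1)) - 478) + 204 = ((1/2)*(-1 + 5)/5 - 478) + 204 = ((1/2)*(1/5)*4 - 478) + 204 = (2/5 - 478) + 204 = -2388/5 + 204 = -1368/5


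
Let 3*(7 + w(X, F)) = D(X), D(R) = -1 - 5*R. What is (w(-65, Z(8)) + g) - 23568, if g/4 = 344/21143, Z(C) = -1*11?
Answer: -496161405/21143 ≈ -23467.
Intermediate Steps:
Z(C) = -11
w(X, F) = -22/3 - 5*X/3 (w(X, F) = -7 + (-1 - 5*X)/3 = -7 + (-⅓ - 5*X/3) = -22/3 - 5*X/3)
g = 1376/21143 (g = 4*(344/21143) = 1376/21143 ≈ 0.065081)
(w(-65, Z(8)) + g) - 23568 = ((-22/3 - 5/3*(-65)) + 1376/21143) - 23568 = ((-22/3 + 325/3) + 1376/21143) - 23568 = (101 + 1376/21143) - 23568 = 2136819/21143 - 23568 = -496161405/21143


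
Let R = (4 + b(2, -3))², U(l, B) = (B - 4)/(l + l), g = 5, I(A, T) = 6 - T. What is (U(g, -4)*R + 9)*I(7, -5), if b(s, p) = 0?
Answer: -209/5 ≈ -41.800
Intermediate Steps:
U(l, B) = (-4 + B)/(2*l) (U(l, B) = (-4 + B)/((2*l)) = (-4 + B)*(1/(2*l)) = (-4 + B)/(2*l))
R = 16 (R = (4 + 0)² = 4² = 16)
(U(g, -4)*R + 9)*I(7, -5) = (((½)*(-4 - 4)/5)*16 + 9)*(6 - 1*(-5)) = (((½)*(⅕)*(-8))*16 + 9)*(6 + 5) = (-⅘*16 + 9)*11 = (-64/5 + 9)*11 = -19/5*11 = -209/5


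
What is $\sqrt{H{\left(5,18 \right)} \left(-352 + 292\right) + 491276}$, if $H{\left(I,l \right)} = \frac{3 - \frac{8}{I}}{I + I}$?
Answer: $\frac{\sqrt{12281690}}{5} \approx 700.91$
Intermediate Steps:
$H{\left(I,l \right)} = \frac{3 - \frac{8}{I}}{2 I}$
$\sqrt{H{\left(5,18 \right)} \left(-352 + 292\right) + 491276} = \sqrt{\frac{-8 + 3 \cdot 5}{2 \cdot 25} \left(-352 + 292\right) + 491276} = \sqrt{\frac{1}{2} \cdot \frac{1}{25} \left(-8 + 15\right) \left(-60\right) + 491276} = \sqrt{\frac{1}{2} \cdot \frac{1}{25} \cdot 7 \left(-60\right) + 491276} = \sqrt{\frac{7}{50} \left(-60\right) + 491276} = \sqrt{- \frac{42}{5} + 491276} = \sqrt{\frac{2456338}{5}} = \frac{\sqrt{12281690}}{5}$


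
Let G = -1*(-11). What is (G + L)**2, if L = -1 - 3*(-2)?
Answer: 256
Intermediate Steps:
L = 5 (L = -1 + 6 = 5)
G = 11
(G + L)**2 = (11 + 5)**2 = 16**2 = 256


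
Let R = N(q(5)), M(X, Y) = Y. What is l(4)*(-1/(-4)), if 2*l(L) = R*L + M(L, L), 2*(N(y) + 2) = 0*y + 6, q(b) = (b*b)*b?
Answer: 1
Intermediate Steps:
q(b) = b**3 (q(b) = b**2*b = b**3)
N(y) = 1 (N(y) = -2 + (0*y + 6)/2 = -2 + (0 + 6)/2 = -2 + (1/2)*6 = -2 + 3 = 1)
R = 1
l(L) = L (l(L) = (1*L + L)/2 = (L + L)/2 = (2*L)/2 = L)
l(4)*(-1/(-4)) = 4*(-1/(-4)) = 4*(-1*(-1/4)) = 4*(1/4) = 1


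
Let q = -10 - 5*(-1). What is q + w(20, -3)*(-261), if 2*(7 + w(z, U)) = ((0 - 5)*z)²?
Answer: -1303178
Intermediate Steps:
q = -5 (q = -10 + 5 = -5)
w(z, U) = -7 + 25*z²/2 (w(z, U) = -7 + ((0 - 5)*z)²/2 = -7 + (-5*z)²/2 = -7 + (25*z²)/2 = -7 + 25*z²/2)
q + w(20, -3)*(-261) = -5 + (-7 + (25/2)*20²)*(-261) = -5 + (-7 + (25/2)*400)*(-261) = -5 + (-7 + 5000)*(-261) = -5 + 4993*(-261) = -5 - 1303173 = -1303178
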